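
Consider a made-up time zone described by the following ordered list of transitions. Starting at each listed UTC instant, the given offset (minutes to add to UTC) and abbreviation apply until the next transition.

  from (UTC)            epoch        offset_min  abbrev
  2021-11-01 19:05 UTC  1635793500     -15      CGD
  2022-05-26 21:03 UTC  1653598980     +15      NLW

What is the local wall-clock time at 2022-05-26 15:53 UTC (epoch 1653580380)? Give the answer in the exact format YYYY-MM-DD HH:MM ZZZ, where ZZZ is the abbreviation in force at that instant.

2022-05-26 15:38 CGD

Query: 2022-05-26 15:53 UTC
Rule 1/2 (CGD, -00:15): 2021-11-01 19:05 UTC ≤ query < 2022-05-26 21:03 UTC
15·60 + 53 - 15 = 938 min
938 = 0·1440 + 938; 938 = 15·60 + 38 → 15:38, same day
→ 2022-05-26 15:38 CGD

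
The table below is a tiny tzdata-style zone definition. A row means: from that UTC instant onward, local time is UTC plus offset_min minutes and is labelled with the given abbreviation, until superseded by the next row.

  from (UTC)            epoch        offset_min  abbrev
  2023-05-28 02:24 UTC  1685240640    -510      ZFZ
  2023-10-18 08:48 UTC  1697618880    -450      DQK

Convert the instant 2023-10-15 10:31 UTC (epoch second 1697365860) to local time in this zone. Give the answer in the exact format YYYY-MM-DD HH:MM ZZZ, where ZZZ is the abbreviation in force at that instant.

2023-10-15 02:01 ZFZ

Query: 2023-10-15 10:31 UTC
Rule 1/2 (ZFZ, -08:30): 2023-05-28 02:24 UTC ≤ query < 2023-10-18 08:48 UTC
10·60 + 31 - 510 = 121 min
121 = 0·1440 + 121; 121 = 2·60 + 1 → 02:01, same day
→ 2023-10-15 02:01 ZFZ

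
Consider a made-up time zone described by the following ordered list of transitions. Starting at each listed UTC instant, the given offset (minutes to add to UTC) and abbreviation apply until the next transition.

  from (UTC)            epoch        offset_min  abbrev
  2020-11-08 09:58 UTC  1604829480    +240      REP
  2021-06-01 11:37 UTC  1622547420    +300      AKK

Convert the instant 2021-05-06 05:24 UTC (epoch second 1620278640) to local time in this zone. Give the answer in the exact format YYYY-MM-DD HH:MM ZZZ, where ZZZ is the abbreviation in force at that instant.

2021-05-06 09:24 REP

Query: 2021-05-06 05:24 UTC
Rule 1/2 (REP, +04:00): 2020-11-08 09:58 UTC ≤ query < 2021-06-01 11:37 UTC
5·60 + 24 + 240 = 564 min
564 = 0·1440 + 564; 564 = 9·60 + 24 → 09:24, same day
→ 2021-05-06 09:24 REP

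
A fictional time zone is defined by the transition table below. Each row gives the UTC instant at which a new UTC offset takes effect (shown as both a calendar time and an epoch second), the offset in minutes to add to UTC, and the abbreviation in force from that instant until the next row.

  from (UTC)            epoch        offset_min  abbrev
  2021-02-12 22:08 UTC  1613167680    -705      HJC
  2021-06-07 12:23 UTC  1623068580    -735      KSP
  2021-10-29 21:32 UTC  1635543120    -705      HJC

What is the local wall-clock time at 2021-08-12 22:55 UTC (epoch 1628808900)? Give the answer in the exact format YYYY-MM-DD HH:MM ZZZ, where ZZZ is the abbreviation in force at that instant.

2021-08-12 10:40 KSP

Query: 2021-08-12 22:55 UTC
Rule 2/3 (KSP, -12:15): 2021-06-07 12:23 UTC ≤ query < 2021-10-29 21:32 UTC
22·60 + 55 - 735 = 640 min
640 = 0·1440 + 640; 640 = 10·60 + 40 → 10:40, same day
→ 2021-08-12 10:40 KSP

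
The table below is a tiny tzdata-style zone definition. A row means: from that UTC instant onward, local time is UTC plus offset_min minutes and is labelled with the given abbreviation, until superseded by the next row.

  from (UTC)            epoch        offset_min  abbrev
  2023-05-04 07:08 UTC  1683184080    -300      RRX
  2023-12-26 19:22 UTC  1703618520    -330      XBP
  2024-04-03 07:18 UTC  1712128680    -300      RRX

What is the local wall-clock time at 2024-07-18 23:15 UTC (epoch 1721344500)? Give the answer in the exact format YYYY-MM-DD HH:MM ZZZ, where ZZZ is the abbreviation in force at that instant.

Query: 2024-07-18 23:15 UTC
Rule 3/3 (RRX, -05:00): 2024-04-03 07:18 UTC ≤ query < +∞
23·60 + 15 - 300 = 1095 min
1095 = 0·1440 + 1095; 1095 = 18·60 + 15 → 18:15, same day
→ 2024-07-18 18:15 RRX

2024-07-18 18:15 RRX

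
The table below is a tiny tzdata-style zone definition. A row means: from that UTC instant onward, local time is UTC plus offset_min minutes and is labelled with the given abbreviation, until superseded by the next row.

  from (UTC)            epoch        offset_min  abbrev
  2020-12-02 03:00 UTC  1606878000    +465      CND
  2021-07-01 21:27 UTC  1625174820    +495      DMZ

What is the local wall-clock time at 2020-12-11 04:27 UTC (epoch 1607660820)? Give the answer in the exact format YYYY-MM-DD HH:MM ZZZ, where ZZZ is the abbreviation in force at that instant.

2020-12-11 12:12 CND

Query: 2020-12-11 04:27 UTC
Rule 1/2 (CND, +07:45): 2020-12-02 03:00 UTC ≤ query < 2021-07-01 21:27 UTC
4·60 + 27 + 465 = 732 min
732 = 0·1440 + 732; 732 = 12·60 + 12 → 12:12, same day
→ 2020-12-11 12:12 CND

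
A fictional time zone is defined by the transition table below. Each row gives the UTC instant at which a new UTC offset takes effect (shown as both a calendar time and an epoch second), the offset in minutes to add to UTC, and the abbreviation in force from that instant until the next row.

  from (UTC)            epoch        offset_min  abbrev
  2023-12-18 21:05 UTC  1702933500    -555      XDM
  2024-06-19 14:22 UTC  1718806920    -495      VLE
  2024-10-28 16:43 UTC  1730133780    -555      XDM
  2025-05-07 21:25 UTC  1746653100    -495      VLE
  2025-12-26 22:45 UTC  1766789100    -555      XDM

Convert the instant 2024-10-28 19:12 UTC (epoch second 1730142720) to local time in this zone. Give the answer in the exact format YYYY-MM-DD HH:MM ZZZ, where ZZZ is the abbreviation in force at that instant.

Query: 2024-10-28 19:12 UTC
Rule 3/5 (XDM, -09:15): 2024-10-28 16:43 UTC ≤ query < 2025-05-07 21:25 UTC
19·60 + 12 - 555 = 597 min
597 = 0·1440 + 597; 597 = 9·60 + 57 → 09:57, same day
→ 2024-10-28 09:57 XDM

2024-10-28 09:57 XDM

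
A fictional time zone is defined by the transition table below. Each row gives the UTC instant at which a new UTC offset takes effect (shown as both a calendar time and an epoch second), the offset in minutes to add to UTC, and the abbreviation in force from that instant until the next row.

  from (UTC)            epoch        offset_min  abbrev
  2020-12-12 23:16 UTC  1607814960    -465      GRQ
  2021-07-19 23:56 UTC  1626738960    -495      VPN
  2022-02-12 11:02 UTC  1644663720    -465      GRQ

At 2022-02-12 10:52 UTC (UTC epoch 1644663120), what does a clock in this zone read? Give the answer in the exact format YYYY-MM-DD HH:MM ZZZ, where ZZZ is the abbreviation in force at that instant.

Query: 2022-02-12 10:52 UTC
Rule 2/3 (VPN, -08:15): 2021-07-19 23:56 UTC ≤ query < 2022-02-12 11:02 UTC
10·60 + 52 - 495 = 157 min
157 = 0·1440 + 157; 157 = 2·60 + 37 → 02:37, same day
→ 2022-02-12 02:37 VPN

2022-02-12 02:37 VPN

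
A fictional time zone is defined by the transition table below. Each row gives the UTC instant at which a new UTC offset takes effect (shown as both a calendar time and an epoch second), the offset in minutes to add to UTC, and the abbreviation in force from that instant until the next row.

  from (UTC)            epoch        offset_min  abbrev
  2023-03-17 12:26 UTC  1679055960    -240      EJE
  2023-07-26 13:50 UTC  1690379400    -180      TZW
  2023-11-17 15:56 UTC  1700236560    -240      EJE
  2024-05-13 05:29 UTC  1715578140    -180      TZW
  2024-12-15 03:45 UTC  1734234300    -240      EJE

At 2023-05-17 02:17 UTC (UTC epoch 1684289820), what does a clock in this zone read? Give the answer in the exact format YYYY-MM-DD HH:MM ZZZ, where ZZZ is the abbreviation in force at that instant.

2023-05-16 22:17 EJE

Query: 2023-05-17 02:17 UTC
Rule 1/5 (EJE, -04:00): 2023-03-17 12:26 UTC ≤ query < 2023-07-26 13:50 UTC
2·60 + 17 - 240 = -103 min
-103 = -1·1440 + 1337; 1337 = 22·60 + 17 → 22:17, 2023-05-17 - 1 day = 2023-05-16
→ 2023-05-16 22:17 EJE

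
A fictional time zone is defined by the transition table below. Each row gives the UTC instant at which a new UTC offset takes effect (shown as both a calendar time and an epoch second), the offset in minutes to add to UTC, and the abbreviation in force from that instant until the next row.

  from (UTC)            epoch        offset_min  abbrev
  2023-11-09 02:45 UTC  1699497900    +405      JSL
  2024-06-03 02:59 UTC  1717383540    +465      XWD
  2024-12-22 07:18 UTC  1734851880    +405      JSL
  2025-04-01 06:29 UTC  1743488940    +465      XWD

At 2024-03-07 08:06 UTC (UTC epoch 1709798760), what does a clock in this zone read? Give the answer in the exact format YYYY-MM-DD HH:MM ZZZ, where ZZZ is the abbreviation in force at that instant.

Query: 2024-03-07 08:06 UTC
Rule 1/4 (JSL, +06:45): 2023-11-09 02:45 UTC ≤ query < 2024-06-03 02:59 UTC
8·60 + 6 + 405 = 891 min
891 = 0·1440 + 891; 891 = 14·60 + 51 → 14:51, same day
→ 2024-03-07 14:51 JSL

2024-03-07 14:51 JSL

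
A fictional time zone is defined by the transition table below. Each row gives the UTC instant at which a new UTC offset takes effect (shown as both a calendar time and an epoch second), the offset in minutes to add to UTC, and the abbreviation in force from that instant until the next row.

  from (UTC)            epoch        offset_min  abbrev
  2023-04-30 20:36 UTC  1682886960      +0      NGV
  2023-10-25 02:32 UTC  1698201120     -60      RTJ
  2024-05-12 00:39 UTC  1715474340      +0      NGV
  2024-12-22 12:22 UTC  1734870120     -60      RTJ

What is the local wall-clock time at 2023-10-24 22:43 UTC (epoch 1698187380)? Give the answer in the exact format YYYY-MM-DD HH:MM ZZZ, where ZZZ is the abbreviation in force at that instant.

2023-10-24 22:43 NGV

Query: 2023-10-24 22:43 UTC
Rule 1/4 (NGV, +00:00): 2023-04-30 20:36 UTC ≤ query < 2023-10-25 02:32 UTC
22·60 + 43 + 0 = 1363 min
1363 = 0·1440 + 1363; 1363 = 22·60 + 43 → 22:43, same day
→ 2023-10-24 22:43 NGV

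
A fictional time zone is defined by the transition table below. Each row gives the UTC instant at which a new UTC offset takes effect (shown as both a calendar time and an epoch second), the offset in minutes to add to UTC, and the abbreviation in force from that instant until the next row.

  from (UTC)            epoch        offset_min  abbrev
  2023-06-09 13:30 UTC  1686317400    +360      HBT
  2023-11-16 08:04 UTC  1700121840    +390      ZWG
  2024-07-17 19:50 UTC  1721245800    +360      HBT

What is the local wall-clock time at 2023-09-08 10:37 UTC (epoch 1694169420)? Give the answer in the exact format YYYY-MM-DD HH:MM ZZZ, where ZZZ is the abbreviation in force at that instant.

2023-09-08 16:37 HBT

Query: 2023-09-08 10:37 UTC
Rule 1/3 (HBT, +06:00): 2023-06-09 13:30 UTC ≤ query < 2023-11-16 08:04 UTC
10·60 + 37 + 360 = 997 min
997 = 0·1440 + 997; 997 = 16·60 + 37 → 16:37, same day
→ 2023-09-08 16:37 HBT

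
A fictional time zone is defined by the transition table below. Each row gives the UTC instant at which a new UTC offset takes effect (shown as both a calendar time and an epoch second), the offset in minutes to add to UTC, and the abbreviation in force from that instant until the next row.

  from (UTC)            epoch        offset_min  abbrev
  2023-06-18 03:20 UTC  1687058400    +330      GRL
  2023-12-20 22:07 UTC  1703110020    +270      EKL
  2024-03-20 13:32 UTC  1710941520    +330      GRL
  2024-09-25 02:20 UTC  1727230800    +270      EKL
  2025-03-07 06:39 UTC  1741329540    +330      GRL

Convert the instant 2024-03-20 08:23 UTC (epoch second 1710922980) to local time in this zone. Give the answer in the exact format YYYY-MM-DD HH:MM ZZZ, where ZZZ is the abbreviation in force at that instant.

2024-03-20 12:53 EKL

Query: 2024-03-20 08:23 UTC
Rule 2/5 (EKL, +04:30): 2023-12-20 22:07 UTC ≤ query < 2024-03-20 13:32 UTC
8·60 + 23 + 270 = 773 min
773 = 0·1440 + 773; 773 = 12·60 + 53 → 12:53, same day
→ 2024-03-20 12:53 EKL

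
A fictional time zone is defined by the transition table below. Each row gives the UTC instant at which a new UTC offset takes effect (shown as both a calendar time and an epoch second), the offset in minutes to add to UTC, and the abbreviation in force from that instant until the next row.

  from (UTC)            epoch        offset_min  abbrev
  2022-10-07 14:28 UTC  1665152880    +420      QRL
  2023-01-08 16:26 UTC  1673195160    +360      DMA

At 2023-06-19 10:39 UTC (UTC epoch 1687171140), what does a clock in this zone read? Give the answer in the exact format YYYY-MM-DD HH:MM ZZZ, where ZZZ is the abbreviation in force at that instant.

Query: 2023-06-19 10:39 UTC
Rule 2/2 (DMA, +06:00): 2023-01-08 16:26 UTC ≤ query < +∞
10·60 + 39 + 360 = 999 min
999 = 0·1440 + 999; 999 = 16·60 + 39 → 16:39, same day
→ 2023-06-19 16:39 DMA

2023-06-19 16:39 DMA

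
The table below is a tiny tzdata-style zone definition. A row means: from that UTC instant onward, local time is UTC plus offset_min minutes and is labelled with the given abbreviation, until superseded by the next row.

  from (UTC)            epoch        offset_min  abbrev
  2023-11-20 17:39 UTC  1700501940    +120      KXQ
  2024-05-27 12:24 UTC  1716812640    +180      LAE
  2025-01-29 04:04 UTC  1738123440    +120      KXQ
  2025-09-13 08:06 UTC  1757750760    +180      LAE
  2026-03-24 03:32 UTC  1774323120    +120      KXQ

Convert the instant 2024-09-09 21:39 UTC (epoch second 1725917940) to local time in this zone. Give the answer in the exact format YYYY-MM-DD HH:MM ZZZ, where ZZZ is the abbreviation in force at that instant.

2024-09-10 00:39 LAE

Query: 2024-09-09 21:39 UTC
Rule 2/5 (LAE, +03:00): 2024-05-27 12:24 UTC ≤ query < 2025-01-29 04:04 UTC
21·60 + 39 + 180 = 1479 min
1479 = 1·1440 + 39; 39 = 0·60 + 39 → 00:39, 2024-09-09 + 1 day = 2024-09-10
→ 2024-09-10 00:39 LAE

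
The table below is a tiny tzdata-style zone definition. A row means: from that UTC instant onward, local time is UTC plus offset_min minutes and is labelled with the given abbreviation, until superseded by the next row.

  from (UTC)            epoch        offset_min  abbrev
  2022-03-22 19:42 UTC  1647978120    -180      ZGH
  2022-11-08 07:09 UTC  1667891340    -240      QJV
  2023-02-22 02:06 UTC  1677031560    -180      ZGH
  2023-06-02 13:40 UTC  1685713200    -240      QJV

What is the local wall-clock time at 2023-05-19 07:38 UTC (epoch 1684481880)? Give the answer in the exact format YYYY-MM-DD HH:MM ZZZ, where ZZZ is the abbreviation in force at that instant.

2023-05-19 04:38 ZGH

Query: 2023-05-19 07:38 UTC
Rule 3/4 (ZGH, -03:00): 2023-02-22 02:06 UTC ≤ query < 2023-06-02 13:40 UTC
7·60 + 38 - 180 = 278 min
278 = 0·1440 + 278; 278 = 4·60 + 38 → 04:38, same day
→ 2023-05-19 04:38 ZGH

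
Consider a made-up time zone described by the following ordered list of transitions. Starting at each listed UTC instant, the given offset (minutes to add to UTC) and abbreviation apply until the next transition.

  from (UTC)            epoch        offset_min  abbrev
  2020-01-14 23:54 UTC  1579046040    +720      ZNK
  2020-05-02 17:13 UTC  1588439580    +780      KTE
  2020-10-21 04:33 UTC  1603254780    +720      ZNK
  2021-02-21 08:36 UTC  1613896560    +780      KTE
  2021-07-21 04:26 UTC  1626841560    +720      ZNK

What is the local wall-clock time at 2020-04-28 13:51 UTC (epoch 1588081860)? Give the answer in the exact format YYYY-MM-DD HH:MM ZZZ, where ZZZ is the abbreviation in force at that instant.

Query: 2020-04-28 13:51 UTC
Rule 1/5 (ZNK, +12:00): 2020-01-14 23:54 UTC ≤ query < 2020-05-02 17:13 UTC
13·60 + 51 + 720 = 1551 min
1551 = 1·1440 + 111; 111 = 1·60 + 51 → 01:51, 2020-04-28 + 1 day = 2020-04-29
→ 2020-04-29 01:51 ZNK

2020-04-29 01:51 ZNK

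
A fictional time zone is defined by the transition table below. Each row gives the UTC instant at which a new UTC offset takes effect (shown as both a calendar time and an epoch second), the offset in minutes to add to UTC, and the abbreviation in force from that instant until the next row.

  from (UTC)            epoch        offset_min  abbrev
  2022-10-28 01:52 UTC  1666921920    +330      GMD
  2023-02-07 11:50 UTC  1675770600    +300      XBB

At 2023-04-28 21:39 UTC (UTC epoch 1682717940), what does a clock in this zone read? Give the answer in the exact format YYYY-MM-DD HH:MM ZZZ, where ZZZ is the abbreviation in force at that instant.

2023-04-29 02:39 XBB

Query: 2023-04-28 21:39 UTC
Rule 2/2 (XBB, +05:00): 2023-02-07 11:50 UTC ≤ query < +∞
21·60 + 39 + 300 = 1599 min
1599 = 1·1440 + 159; 159 = 2·60 + 39 → 02:39, 2023-04-28 + 1 day = 2023-04-29
→ 2023-04-29 02:39 XBB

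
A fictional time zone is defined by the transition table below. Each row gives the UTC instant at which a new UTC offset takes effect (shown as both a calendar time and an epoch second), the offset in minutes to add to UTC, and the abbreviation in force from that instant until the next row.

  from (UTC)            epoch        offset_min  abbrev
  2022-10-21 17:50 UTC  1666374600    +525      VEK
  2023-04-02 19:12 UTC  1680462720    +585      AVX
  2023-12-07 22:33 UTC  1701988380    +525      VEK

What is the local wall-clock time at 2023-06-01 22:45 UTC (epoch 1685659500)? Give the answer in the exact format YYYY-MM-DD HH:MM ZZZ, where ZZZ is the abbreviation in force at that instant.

Query: 2023-06-01 22:45 UTC
Rule 2/3 (AVX, +09:45): 2023-04-02 19:12 UTC ≤ query < 2023-12-07 22:33 UTC
22·60 + 45 + 585 = 1950 min
1950 = 1·1440 + 510; 510 = 8·60 + 30 → 08:30, 2023-06-01 + 1 day = 2023-06-02
→ 2023-06-02 08:30 AVX

2023-06-02 08:30 AVX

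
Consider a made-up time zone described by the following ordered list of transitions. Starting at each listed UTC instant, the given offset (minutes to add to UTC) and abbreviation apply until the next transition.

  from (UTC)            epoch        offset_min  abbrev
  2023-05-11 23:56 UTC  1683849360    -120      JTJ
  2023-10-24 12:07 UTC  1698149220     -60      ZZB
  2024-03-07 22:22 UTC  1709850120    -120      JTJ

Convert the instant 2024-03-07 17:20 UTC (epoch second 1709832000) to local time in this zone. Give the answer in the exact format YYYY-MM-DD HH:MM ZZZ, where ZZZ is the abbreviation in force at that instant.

2024-03-07 16:20 ZZB

Query: 2024-03-07 17:20 UTC
Rule 2/3 (ZZB, -01:00): 2023-10-24 12:07 UTC ≤ query < 2024-03-07 22:22 UTC
17·60 + 20 - 60 = 980 min
980 = 0·1440 + 980; 980 = 16·60 + 20 → 16:20, same day
→ 2024-03-07 16:20 ZZB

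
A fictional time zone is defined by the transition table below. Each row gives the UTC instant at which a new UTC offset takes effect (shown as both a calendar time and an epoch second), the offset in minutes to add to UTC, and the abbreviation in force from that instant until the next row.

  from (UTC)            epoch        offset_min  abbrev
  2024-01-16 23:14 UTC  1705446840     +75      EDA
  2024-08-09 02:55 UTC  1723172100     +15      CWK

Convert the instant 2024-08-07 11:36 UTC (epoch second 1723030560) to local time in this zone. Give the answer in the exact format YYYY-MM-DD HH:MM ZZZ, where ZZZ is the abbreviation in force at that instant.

2024-08-07 12:51 EDA

Query: 2024-08-07 11:36 UTC
Rule 1/2 (EDA, +01:15): 2024-01-16 23:14 UTC ≤ query < 2024-08-09 02:55 UTC
11·60 + 36 + 75 = 771 min
771 = 0·1440 + 771; 771 = 12·60 + 51 → 12:51, same day
→ 2024-08-07 12:51 EDA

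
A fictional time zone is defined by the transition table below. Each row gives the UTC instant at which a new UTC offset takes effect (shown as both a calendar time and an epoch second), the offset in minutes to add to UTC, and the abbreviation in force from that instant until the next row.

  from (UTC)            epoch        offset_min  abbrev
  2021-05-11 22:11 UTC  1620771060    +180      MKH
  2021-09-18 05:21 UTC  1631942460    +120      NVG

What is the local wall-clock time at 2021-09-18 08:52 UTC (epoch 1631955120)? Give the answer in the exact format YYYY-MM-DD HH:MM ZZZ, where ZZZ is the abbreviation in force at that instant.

Query: 2021-09-18 08:52 UTC
Rule 2/2 (NVG, +02:00): 2021-09-18 05:21 UTC ≤ query < +∞
8·60 + 52 + 120 = 652 min
652 = 0·1440 + 652; 652 = 10·60 + 52 → 10:52, same day
→ 2021-09-18 10:52 NVG

2021-09-18 10:52 NVG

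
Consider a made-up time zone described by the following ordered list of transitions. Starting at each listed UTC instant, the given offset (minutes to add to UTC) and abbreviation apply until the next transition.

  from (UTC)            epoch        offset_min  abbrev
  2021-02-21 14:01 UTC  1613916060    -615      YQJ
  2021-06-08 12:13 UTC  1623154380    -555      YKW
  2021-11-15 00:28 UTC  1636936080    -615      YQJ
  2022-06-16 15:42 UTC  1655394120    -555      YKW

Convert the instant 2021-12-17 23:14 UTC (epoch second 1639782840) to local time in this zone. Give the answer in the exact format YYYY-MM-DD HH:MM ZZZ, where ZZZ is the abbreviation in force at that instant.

2021-12-17 12:59 YQJ

Query: 2021-12-17 23:14 UTC
Rule 3/4 (YQJ, -10:15): 2021-11-15 00:28 UTC ≤ query < 2022-06-16 15:42 UTC
23·60 + 14 - 615 = 779 min
779 = 0·1440 + 779; 779 = 12·60 + 59 → 12:59, same day
→ 2021-12-17 12:59 YQJ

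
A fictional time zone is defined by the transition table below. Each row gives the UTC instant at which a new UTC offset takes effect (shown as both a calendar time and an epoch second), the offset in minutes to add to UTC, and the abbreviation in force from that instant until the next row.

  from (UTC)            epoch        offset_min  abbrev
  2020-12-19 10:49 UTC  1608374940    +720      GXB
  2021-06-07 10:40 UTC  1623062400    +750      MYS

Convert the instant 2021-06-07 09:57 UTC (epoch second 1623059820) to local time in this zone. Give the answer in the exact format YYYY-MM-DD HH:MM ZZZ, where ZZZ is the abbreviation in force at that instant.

2021-06-07 21:57 GXB

Query: 2021-06-07 09:57 UTC
Rule 1/2 (GXB, +12:00): 2020-12-19 10:49 UTC ≤ query < 2021-06-07 10:40 UTC
9·60 + 57 + 720 = 1317 min
1317 = 0·1440 + 1317; 1317 = 21·60 + 57 → 21:57, same day
→ 2021-06-07 21:57 GXB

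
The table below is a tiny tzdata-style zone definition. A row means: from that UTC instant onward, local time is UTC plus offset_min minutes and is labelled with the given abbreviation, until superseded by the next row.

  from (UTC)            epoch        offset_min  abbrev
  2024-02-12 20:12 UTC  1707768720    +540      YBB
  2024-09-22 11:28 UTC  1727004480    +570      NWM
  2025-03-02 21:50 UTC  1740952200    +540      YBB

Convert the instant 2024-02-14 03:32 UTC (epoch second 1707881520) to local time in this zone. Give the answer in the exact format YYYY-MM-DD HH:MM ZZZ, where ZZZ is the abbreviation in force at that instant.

Query: 2024-02-14 03:32 UTC
Rule 1/3 (YBB, +09:00): 2024-02-12 20:12 UTC ≤ query < 2024-09-22 11:28 UTC
3·60 + 32 + 540 = 752 min
752 = 0·1440 + 752; 752 = 12·60 + 32 → 12:32, same day
→ 2024-02-14 12:32 YBB

2024-02-14 12:32 YBB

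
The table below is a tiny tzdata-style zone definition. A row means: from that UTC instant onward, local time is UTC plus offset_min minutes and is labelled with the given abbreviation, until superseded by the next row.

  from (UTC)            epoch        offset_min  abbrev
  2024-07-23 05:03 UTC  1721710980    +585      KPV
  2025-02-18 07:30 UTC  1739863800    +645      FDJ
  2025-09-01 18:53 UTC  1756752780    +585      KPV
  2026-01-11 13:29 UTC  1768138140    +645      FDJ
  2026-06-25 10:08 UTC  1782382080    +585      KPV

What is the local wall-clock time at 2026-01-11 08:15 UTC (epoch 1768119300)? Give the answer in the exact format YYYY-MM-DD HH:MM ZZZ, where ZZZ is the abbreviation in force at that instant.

Query: 2026-01-11 08:15 UTC
Rule 3/5 (KPV, +09:45): 2025-09-01 18:53 UTC ≤ query < 2026-01-11 13:29 UTC
8·60 + 15 + 585 = 1080 min
1080 = 0·1440 + 1080; 1080 = 18·60 + 0 → 18:00, same day
→ 2026-01-11 18:00 KPV

2026-01-11 18:00 KPV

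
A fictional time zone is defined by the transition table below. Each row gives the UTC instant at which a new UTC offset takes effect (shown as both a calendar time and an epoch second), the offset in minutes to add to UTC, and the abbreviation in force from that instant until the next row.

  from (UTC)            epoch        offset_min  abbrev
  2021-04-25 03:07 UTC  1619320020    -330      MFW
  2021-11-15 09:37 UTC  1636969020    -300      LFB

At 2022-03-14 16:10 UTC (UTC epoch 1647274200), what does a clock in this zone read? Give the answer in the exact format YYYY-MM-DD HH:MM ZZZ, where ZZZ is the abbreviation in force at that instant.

Query: 2022-03-14 16:10 UTC
Rule 2/2 (LFB, -05:00): 2021-11-15 09:37 UTC ≤ query < +∞
16·60 + 10 - 300 = 670 min
670 = 0·1440 + 670; 670 = 11·60 + 10 → 11:10, same day
→ 2022-03-14 11:10 LFB

2022-03-14 11:10 LFB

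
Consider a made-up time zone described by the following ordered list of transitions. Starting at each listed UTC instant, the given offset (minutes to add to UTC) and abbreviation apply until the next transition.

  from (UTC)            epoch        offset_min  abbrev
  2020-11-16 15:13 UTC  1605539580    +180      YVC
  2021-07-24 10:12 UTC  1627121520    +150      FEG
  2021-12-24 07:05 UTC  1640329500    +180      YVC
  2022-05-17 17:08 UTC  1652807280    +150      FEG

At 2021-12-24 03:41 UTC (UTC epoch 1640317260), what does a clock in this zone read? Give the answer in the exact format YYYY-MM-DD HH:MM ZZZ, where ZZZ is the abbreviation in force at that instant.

Query: 2021-12-24 03:41 UTC
Rule 2/4 (FEG, +02:30): 2021-07-24 10:12 UTC ≤ query < 2021-12-24 07:05 UTC
3·60 + 41 + 150 = 371 min
371 = 0·1440 + 371; 371 = 6·60 + 11 → 06:11, same day
→ 2021-12-24 06:11 FEG

2021-12-24 06:11 FEG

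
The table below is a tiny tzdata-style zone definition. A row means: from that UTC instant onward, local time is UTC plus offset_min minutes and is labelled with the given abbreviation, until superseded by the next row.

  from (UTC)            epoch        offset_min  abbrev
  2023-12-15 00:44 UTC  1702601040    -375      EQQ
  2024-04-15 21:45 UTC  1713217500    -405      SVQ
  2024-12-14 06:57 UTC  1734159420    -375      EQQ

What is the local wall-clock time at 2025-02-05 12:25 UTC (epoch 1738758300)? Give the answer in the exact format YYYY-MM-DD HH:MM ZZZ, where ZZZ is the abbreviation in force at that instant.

Query: 2025-02-05 12:25 UTC
Rule 3/3 (EQQ, -06:15): 2024-12-14 06:57 UTC ≤ query < +∞
12·60 + 25 - 375 = 370 min
370 = 0·1440 + 370; 370 = 6·60 + 10 → 06:10, same day
→ 2025-02-05 06:10 EQQ

2025-02-05 06:10 EQQ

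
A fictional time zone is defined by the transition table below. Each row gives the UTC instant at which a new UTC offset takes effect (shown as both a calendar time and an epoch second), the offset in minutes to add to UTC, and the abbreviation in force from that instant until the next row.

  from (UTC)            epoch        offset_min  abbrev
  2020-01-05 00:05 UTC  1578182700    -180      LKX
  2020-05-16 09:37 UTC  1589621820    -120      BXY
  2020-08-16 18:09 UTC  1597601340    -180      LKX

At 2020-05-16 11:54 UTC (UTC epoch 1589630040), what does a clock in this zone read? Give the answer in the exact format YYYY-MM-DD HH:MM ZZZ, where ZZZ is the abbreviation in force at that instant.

2020-05-16 09:54 BXY

Query: 2020-05-16 11:54 UTC
Rule 2/3 (BXY, -02:00): 2020-05-16 09:37 UTC ≤ query < 2020-08-16 18:09 UTC
11·60 + 54 - 120 = 594 min
594 = 0·1440 + 594; 594 = 9·60 + 54 → 09:54, same day
→ 2020-05-16 09:54 BXY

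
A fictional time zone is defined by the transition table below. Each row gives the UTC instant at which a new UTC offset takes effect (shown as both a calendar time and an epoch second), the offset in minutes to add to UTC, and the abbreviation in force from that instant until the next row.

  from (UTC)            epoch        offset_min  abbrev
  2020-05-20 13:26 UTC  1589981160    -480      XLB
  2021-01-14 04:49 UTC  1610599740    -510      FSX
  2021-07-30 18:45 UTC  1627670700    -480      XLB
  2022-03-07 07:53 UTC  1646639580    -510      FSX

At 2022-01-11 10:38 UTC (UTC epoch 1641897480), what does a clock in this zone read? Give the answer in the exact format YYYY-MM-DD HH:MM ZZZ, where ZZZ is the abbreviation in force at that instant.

2022-01-11 02:38 XLB

Query: 2022-01-11 10:38 UTC
Rule 3/4 (XLB, -08:00): 2021-07-30 18:45 UTC ≤ query < 2022-03-07 07:53 UTC
10·60 + 38 - 480 = 158 min
158 = 0·1440 + 158; 158 = 2·60 + 38 → 02:38, same day
→ 2022-01-11 02:38 XLB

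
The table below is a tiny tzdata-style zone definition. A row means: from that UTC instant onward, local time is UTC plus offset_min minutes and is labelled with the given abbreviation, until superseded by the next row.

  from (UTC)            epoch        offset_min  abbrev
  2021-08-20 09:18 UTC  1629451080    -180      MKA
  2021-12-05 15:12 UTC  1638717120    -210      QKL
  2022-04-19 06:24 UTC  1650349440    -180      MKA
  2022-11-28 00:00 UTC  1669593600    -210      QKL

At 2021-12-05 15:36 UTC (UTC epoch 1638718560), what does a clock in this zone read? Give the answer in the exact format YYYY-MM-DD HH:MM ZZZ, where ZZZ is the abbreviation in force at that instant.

Query: 2021-12-05 15:36 UTC
Rule 2/4 (QKL, -03:30): 2021-12-05 15:12 UTC ≤ query < 2022-04-19 06:24 UTC
15·60 + 36 - 210 = 726 min
726 = 0·1440 + 726; 726 = 12·60 + 6 → 12:06, same day
→ 2021-12-05 12:06 QKL

2021-12-05 12:06 QKL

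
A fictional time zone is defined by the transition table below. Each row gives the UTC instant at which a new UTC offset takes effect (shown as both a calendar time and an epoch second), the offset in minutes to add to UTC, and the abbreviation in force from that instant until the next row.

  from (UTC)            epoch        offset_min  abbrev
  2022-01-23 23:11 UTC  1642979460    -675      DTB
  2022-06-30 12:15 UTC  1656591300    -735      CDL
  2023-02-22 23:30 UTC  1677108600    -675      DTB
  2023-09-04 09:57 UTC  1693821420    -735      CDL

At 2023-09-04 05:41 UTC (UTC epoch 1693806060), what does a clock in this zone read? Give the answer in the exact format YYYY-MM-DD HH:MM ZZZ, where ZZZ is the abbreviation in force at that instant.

2023-09-03 18:26 DTB

Query: 2023-09-04 05:41 UTC
Rule 3/4 (DTB, -11:15): 2023-02-22 23:30 UTC ≤ query < 2023-09-04 09:57 UTC
5·60 + 41 - 675 = -334 min
-334 = -1·1440 + 1106; 1106 = 18·60 + 26 → 18:26, 2023-09-04 - 1 day = 2023-09-03
→ 2023-09-03 18:26 DTB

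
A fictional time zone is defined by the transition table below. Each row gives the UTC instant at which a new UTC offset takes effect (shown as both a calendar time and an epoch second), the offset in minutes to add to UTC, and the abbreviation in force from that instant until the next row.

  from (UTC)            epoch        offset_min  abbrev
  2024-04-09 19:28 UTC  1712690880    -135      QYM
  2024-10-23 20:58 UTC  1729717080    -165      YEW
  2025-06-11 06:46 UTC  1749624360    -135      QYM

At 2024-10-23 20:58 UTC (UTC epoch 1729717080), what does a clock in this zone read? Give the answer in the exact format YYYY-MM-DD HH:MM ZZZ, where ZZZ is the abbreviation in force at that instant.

Query: 2024-10-23 20:58 UTC
Rule 2/3 (YEW, -02:45): 2024-10-23 20:58 UTC ≤ query < 2025-06-11 06:46 UTC
20·60 + 58 - 165 = 1093 min
1093 = 0·1440 + 1093; 1093 = 18·60 + 13 → 18:13, same day
→ 2024-10-23 18:13 YEW

2024-10-23 18:13 YEW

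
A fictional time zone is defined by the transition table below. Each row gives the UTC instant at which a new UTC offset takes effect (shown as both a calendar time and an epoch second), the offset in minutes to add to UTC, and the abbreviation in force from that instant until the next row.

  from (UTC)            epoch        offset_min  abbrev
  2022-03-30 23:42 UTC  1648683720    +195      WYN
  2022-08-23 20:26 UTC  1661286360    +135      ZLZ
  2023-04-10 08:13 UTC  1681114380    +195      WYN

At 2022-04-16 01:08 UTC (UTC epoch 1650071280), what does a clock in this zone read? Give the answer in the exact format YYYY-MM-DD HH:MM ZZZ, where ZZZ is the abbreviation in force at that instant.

Query: 2022-04-16 01:08 UTC
Rule 1/3 (WYN, +03:15): 2022-03-30 23:42 UTC ≤ query < 2022-08-23 20:26 UTC
1·60 + 8 + 195 = 263 min
263 = 0·1440 + 263; 263 = 4·60 + 23 → 04:23, same day
→ 2022-04-16 04:23 WYN

2022-04-16 04:23 WYN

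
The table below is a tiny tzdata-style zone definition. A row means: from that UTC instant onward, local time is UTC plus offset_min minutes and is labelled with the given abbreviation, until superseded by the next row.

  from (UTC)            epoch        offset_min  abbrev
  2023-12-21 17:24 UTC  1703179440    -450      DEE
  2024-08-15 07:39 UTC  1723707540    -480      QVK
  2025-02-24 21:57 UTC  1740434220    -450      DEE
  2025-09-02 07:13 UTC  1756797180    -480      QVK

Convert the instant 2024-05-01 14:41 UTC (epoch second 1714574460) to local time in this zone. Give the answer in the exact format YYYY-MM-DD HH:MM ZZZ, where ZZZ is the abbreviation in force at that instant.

2024-05-01 07:11 DEE

Query: 2024-05-01 14:41 UTC
Rule 1/4 (DEE, -07:30): 2023-12-21 17:24 UTC ≤ query < 2024-08-15 07:39 UTC
14·60 + 41 - 450 = 431 min
431 = 0·1440 + 431; 431 = 7·60 + 11 → 07:11, same day
→ 2024-05-01 07:11 DEE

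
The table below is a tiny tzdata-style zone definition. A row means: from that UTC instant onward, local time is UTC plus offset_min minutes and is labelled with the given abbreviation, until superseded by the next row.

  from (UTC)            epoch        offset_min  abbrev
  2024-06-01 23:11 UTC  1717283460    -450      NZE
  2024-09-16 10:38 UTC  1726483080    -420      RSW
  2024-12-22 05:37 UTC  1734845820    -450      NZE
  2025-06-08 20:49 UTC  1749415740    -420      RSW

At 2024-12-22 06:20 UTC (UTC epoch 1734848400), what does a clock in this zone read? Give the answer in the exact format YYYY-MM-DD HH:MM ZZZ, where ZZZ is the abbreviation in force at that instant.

2024-12-21 22:50 NZE

Query: 2024-12-22 06:20 UTC
Rule 3/4 (NZE, -07:30): 2024-12-22 05:37 UTC ≤ query < 2025-06-08 20:49 UTC
6·60 + 20 - 450 = -70 min
-70 = -1·1440 + 1370; 1370 = 22·60 + 50 → 22:50, 2024-12-22 - 1 day = 2024-12-21
→ 2024-12-21 22:50 NZE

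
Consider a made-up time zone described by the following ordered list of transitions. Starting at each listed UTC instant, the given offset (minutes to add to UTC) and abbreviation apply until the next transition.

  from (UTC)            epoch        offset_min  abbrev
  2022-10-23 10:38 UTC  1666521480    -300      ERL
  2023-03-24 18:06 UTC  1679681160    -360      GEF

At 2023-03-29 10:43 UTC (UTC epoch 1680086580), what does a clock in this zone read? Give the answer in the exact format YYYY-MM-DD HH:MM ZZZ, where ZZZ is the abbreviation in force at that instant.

2023-03-29 04:43 GEF

Query: 2023-03-29 10:43 UTC
Rule 2/2 (GEF, -06:00): 2023-03-24 18:06 UTC ≤ query < +∞
10·60 + 43 - 360 = 283 min
283 = 0·1440 + 283; 283 = 4·60 + 43 → 04:43, same day
→ 2023-03-29 04:43 GEF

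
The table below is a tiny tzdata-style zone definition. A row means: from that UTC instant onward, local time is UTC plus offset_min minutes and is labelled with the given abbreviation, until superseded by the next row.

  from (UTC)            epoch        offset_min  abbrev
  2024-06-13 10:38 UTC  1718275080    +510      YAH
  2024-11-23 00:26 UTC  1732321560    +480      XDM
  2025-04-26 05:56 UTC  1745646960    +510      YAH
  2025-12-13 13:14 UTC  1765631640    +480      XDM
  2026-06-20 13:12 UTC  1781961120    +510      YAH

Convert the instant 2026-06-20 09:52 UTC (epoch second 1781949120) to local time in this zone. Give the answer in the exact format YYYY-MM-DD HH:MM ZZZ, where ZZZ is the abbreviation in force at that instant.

2026-06-20 17:52 XDM

Query: 2026-06-20 09:52 UTC
Rule 4/5 (XDM, +08:00): 2025-12-13 13:14 UTC ≤ query < 2026-06-20 13:12 UTC
9·60 + 52 + 480 = 1072 min
1072 = 0·1440 + 1072; 1072 = 17·60 + 52 → 17:52, same day
→ 2026-06-20 17:52 XDM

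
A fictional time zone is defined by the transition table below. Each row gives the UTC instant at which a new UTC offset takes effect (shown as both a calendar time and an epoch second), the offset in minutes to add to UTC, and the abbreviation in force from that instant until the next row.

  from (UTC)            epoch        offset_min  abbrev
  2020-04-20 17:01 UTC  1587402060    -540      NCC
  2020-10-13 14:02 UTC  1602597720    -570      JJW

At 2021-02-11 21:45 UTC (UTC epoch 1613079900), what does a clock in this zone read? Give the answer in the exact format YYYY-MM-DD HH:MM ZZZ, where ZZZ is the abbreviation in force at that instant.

2021-02-11 12:15 JJW

Query: 2021-02-11 21:45 UTC
Rule 2/2 (JJW, -09:30): 2020-10-13 14:02 UTC ≤ query < +∞
21·60 + 45 - 570 = 735 min
735 = 0·1440 + 735; 735 = 12·60 + 15 → 12:15, same day
→ 2021-02-11 12:15 JJW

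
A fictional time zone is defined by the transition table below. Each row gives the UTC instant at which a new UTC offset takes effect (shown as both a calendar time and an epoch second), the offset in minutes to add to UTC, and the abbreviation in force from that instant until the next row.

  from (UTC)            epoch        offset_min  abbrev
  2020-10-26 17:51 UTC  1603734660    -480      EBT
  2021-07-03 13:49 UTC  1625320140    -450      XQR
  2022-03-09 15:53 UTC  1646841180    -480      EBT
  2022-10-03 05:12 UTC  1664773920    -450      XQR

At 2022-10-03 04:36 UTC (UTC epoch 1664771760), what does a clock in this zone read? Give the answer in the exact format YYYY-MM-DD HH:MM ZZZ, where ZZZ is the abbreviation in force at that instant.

2022-10-02 20:36 EBT

Query: 2022-10-03 04:36 UTC
Rule 3/4 (EBT, -08:00): 2022-03-09 15:53 UTC ≤ query < 2022-10-03 05:12 UTC
4·60 + 36 - 480 = -204 min
-204 = -1·1440 + 1236; 1236 = 20·60 + 36 → 20:36, 2022-10-03 - 1 day = 2022-10-02
→ 2022-10-02 20:36 EBT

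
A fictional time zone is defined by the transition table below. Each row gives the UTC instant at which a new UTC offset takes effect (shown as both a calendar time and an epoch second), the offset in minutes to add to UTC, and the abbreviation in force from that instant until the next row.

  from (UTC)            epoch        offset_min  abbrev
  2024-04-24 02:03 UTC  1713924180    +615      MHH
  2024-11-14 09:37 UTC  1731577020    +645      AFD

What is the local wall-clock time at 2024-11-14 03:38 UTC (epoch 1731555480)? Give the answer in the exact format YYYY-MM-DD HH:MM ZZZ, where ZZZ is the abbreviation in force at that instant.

2024-11-14 13:53 MHH

Query: 2024-11-14 03:38 UTC
Rule 1/2 (MHH, +10:15): 2024-04-24 02:03 UTC ≤ query < 2024-11-14 09:37 UTC
3·60 + 38 + 615 = 833 min
833 = 0·1440 + 833; 833 = 13·60 + 53 → 13:53, same day
→ 2024-11-14 13:53 MHH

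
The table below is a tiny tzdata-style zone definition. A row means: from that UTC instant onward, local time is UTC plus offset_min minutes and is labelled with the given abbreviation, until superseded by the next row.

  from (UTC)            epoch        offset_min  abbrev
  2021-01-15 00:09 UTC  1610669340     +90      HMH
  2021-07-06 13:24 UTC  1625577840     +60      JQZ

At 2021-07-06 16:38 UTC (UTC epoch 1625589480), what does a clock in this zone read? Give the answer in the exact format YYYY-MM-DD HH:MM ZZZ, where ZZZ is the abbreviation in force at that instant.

2021-07-06 17:38 JQZ

Query: 2021-07-06 16:38 UTC
Rule 2/2 (JQZ, +01:00): 2021-07-06 13:24 UTC ≤ query < +∞
16·60 + 38 + 60 = 1058 min
1058 = 0·1440 + 1058; 1058 = 17·60 + 38 → 17:38, same day
→ 2021-07-06 17:38 JQZ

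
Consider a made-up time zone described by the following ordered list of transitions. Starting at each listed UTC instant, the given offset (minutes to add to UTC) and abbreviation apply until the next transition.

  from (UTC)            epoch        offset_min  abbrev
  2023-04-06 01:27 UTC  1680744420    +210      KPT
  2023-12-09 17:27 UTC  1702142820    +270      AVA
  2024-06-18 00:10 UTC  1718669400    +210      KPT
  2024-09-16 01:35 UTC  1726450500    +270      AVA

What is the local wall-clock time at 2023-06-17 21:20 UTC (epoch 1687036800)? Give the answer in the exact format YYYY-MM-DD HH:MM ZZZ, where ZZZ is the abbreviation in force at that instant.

2023-06-18 00:50 KPT

Query: 2023-06-17 21:20 UTC
Rule 1/4 (KPT, +03:30): 2023-04-06 01:27 UTC ≤ query < 2023-12-09 17:27 UTC
21·60 + 20 + 210 = 1490 min
1490 = 1·1440 + 50; 50 = 0·60 + 50 → 00:50, 2023-06-17 + 1 day = 2023-06-18
→ 2023-06-18 00:50 KPT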